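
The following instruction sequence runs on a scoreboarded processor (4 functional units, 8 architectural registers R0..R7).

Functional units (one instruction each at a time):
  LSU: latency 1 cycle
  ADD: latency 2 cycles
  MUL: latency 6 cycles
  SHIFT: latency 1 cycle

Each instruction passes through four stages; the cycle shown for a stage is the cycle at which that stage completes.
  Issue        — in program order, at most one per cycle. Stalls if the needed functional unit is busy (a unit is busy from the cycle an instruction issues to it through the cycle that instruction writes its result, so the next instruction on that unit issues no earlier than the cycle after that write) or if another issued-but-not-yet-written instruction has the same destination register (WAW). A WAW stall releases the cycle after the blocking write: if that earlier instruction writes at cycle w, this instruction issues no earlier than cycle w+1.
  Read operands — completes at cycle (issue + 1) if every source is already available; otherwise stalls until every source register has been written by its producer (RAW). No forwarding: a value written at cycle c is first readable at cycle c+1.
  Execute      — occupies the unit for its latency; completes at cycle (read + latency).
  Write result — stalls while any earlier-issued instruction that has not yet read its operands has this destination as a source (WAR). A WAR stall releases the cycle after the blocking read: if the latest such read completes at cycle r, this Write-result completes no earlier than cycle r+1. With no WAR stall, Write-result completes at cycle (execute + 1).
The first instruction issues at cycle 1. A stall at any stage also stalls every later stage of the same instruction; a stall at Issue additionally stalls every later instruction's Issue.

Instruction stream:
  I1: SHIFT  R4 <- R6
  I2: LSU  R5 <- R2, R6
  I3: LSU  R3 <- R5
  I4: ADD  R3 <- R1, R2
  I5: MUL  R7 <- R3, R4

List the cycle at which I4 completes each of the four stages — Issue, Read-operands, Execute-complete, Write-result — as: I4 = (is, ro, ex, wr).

I4 = (10, 11, 13, 14)

I1 -> (1, 2, 3, 4)
I2 -> (2, 3, 4, 5)
I3 -> (6, 7, 8, 9)  // struct: LSU busy until I2 writes@5
I4 -> (10, 11, 13, 14)  // WAW R3: wait I3 write@9
I5 -> (11, 15, 21, 22)  // RAW R3: wait I4 write@14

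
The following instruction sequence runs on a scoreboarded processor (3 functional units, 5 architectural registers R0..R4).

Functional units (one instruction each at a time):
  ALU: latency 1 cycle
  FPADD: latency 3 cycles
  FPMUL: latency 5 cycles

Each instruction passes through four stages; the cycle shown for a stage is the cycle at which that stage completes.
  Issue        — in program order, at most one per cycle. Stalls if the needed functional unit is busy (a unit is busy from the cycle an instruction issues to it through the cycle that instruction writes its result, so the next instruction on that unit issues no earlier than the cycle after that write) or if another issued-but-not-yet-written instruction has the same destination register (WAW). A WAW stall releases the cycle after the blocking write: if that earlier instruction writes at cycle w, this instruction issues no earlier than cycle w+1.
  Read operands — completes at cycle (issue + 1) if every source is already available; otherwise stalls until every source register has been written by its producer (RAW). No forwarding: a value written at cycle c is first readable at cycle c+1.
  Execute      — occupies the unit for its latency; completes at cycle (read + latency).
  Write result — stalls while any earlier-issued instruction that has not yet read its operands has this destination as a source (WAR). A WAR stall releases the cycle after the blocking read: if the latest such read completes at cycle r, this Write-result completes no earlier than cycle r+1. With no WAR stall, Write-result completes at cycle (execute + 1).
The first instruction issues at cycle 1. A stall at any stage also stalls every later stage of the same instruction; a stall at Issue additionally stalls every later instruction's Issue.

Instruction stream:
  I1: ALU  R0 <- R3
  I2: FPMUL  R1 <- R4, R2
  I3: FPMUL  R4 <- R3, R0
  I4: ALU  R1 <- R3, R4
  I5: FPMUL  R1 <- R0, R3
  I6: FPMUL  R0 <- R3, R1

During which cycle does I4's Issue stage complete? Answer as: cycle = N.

[1] I1 dispatched to ALU
[2] I1 operands ready, I2 dispatched to FPMUL
[3] I1 complete, I2 operands ready
[4] R0←I1
[8] I2 complete
[9] R1←I2
[10] I3 dispatched to FPMUL
[11] I3 operands ready, I4 dispatched to ALU
[16] I3 complete
[17] R4←I3
[18] I4 operands ready
[19] I4 complete
[20] R1←I4
[21] I5 dispatched to FPMUL
[22] I5 operands ready
[27] I5 complete
[28] R1←I5
[29] I6 dispatched to FPMUL
[30] I6 operands ready
[35] I6 complete
[36] R0←I6

cycle = 11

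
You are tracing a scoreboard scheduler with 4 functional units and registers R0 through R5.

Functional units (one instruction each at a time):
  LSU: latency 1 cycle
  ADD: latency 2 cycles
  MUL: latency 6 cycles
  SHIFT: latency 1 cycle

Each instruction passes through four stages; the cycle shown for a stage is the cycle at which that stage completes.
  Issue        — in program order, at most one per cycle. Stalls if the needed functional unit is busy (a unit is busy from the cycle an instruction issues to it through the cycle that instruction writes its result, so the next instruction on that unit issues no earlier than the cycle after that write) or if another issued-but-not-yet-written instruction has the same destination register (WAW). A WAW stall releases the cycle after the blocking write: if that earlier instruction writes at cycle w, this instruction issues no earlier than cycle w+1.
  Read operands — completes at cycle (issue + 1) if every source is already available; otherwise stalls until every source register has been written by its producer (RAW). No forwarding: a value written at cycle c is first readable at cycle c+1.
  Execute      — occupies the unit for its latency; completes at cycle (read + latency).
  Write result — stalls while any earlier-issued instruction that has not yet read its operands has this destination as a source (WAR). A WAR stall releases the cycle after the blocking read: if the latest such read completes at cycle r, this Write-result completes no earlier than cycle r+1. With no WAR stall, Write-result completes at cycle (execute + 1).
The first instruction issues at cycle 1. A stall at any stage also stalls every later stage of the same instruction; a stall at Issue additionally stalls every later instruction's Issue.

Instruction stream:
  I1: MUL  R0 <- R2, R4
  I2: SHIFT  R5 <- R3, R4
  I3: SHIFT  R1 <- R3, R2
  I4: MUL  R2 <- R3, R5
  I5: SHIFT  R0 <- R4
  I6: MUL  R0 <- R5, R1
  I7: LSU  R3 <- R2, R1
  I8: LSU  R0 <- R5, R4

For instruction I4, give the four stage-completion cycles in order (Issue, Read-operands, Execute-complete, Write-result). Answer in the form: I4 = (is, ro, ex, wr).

I4 = (10, 11, 17, 18)

[1] I1 dispatched to MUL
[2] I1 operands ready; I2 dispatched to SHIFT
[3] I2 operands ready
[4] I2 complete
[5] R5←I2
[6] I3 dispatched to SHIFT
[7] I3 operands ready
[8] I1 complete; I3 complete
[9] R0←I1; R1←I3
[10] I4 dispatched to MUL
[11] I4 operands ready; I5 dispatched to SHIFT
[12] I5 operands ready
[13] I5 complete
[14] R0←I5
[17] I4 complete
[18] R2←I4
[19] I6 dispatched to MUL
[20] I6 operands ready; I7 dispatched to LSU
[21] I7 operands ready
[22] I7 complete
[23] R3←I7
[26] I6 complete
[27] R0←I6
[28] I8 dispatched to LSU
[29] I8 operands ready
[30] I8 complete
[31] R0←I8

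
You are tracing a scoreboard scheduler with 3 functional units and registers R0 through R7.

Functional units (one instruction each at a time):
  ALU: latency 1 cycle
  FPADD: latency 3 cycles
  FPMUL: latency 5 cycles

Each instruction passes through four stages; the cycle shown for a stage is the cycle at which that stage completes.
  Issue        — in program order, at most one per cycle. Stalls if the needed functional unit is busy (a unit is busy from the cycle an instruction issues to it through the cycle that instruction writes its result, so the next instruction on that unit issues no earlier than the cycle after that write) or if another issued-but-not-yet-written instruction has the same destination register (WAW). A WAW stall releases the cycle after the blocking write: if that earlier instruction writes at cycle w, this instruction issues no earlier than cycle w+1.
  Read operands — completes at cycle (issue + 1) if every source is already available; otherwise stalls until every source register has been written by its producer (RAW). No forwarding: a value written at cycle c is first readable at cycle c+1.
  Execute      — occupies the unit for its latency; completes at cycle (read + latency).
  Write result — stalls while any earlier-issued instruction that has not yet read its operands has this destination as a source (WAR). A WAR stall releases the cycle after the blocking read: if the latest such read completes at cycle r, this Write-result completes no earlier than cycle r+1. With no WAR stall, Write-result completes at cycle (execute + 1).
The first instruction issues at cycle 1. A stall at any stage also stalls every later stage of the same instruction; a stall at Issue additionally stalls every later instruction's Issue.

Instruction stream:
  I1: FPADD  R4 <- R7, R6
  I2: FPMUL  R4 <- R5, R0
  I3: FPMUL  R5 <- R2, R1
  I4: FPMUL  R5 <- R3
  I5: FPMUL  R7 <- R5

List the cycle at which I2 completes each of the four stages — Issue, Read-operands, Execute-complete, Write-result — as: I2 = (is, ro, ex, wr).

I2 = (7, 8, 13, 14)

cycle 1: issue I1 (FPADD)
cycle 2: I1 read-ops
cycle 5: I1 finished on FPADD
cycle 6: I1→R4
cycle 7: issue I2 (FPMUL)
cycle 8: I2 read-ops
cycle 13: I2 finished on FPMUL
cycle 14: I2→R4
cycle 15: issue I3 (FPMUL)
cycle 16: I3 read-ops
cycle 21: I3 finished on FPMUL
cycle 22: I3→R5
cycle 23: issue I4 (FPMUL)
cycle 24: I4 read-ops
cycle 29: I4 finished on FPMUL
cycle 30: I4→R5
cycle 31: issue I5 (FPMUL)
cycle 32: I5 read-ops
cycle 37: I5 finished on FPMUL
cycle 38: I5→R7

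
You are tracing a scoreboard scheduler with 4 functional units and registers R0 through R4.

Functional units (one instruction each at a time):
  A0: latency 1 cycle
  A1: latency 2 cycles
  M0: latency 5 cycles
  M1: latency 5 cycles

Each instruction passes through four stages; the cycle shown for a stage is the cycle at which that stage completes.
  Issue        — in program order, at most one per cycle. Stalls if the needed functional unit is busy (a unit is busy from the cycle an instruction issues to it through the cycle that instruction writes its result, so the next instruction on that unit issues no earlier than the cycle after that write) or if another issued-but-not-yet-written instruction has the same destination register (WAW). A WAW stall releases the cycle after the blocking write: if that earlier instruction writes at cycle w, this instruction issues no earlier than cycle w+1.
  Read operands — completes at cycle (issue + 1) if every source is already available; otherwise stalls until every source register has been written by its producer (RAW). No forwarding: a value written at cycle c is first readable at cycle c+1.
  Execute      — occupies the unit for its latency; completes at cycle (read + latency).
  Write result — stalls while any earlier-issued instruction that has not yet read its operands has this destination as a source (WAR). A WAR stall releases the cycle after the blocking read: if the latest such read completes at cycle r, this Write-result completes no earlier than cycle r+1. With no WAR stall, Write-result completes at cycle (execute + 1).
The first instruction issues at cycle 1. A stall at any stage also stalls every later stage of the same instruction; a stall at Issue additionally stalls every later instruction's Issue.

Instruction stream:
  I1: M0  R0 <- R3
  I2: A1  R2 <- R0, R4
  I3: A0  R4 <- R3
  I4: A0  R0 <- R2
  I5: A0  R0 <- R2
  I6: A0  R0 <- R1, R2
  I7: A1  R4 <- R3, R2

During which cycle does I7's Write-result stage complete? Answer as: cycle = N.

1) issue 1, read 2, done 7, write 8
2) issue 2, read 9, done 11, write 12  <RAW R0: wait I1 write@8>
3) issue 3, read 4, done 5, write 10  <WAR R4: wait I2 read@9>
4) issue 11, read 13, done 14, write 15  <struct: A0 busy until I3 writes@10 / RAW R2: wait I2 write@12>
5) issue 16, read 17, done 18, write 19  <struct: A0 busy until I4 writes@15>
6) issue 20, read 21, done 22, write 23  <struct: A0 busy until I5 writes@19>
7) issue 21, read 22, done 24, write 25

cycle = 25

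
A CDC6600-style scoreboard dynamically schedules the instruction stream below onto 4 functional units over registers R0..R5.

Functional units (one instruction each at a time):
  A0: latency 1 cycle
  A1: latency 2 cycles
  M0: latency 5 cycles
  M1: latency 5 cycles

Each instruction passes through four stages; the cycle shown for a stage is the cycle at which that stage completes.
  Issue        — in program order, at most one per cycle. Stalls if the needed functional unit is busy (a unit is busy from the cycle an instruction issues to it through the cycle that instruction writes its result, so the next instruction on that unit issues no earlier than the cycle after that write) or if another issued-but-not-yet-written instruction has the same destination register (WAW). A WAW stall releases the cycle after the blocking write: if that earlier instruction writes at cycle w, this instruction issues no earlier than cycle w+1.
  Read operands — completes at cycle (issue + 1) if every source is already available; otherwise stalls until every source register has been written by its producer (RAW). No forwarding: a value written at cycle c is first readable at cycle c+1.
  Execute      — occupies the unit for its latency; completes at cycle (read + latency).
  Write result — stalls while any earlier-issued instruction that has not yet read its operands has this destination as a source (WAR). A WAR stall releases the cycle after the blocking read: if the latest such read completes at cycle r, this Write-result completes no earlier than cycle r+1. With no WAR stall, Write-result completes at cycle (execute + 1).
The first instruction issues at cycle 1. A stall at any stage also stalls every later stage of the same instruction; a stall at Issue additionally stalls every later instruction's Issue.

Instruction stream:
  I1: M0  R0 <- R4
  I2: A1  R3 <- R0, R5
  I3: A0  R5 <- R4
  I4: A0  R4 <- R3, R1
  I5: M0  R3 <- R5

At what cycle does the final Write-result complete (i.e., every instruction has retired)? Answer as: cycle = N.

cycle = 20

[1] I1 issues→M0
[2] I1 reads | I2 issues→A1
[3] I3 issues→A0
[4] I3 reads
[5] I3 exec-done
[7] I1 exec-done
[8] I1 writes R0
[9] I2 reads
[10] I3 writes R5
[11] I2 exec-done | I4 issues→A0
[12] I2 writes R3
[13] I4 reads | I5 issues→M0
[14] I4 exec-done | I5 reads
[15] I4 writes R4
[19] I5 exec-done
[20] I5 writes R3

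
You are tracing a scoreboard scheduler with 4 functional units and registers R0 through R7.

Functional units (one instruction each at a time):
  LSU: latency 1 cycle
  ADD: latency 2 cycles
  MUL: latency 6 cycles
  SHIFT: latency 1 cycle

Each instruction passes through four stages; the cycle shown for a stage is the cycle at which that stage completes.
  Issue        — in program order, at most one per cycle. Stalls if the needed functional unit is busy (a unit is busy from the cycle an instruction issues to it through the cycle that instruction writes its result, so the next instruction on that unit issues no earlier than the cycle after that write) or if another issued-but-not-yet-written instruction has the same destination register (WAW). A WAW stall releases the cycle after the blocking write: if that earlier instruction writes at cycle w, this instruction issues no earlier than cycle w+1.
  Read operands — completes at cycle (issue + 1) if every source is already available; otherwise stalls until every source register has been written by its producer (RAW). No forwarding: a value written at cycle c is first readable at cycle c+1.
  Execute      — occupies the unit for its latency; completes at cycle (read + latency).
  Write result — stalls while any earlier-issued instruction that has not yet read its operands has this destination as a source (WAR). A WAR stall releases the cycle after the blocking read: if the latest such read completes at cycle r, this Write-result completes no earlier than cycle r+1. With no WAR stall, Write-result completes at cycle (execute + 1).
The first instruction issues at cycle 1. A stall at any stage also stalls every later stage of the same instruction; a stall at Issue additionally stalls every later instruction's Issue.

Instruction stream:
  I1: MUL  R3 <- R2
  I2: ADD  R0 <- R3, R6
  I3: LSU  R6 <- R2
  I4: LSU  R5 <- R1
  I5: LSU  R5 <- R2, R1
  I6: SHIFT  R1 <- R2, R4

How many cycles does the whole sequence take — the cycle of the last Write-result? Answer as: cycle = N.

cycle = 20

I1  is:1  ro:2  ex:8  wr:9
I2  is:2  ro:10  ex:12  wr:13  — RAW R3: wait I1 write@9
I3  is:3  ro:4  ex:5  wr:11  — WAR R6: wait I2 read@10
I4  is:12  ro:13  ex:14  wr:15  — struct: LSU busy until I3 writes@11
I5  is:16  ro:17  ex:18  wr:19  — struct: LSU busy until I4 writes@15
I6  is:17  ro:18  ex:19  wr:20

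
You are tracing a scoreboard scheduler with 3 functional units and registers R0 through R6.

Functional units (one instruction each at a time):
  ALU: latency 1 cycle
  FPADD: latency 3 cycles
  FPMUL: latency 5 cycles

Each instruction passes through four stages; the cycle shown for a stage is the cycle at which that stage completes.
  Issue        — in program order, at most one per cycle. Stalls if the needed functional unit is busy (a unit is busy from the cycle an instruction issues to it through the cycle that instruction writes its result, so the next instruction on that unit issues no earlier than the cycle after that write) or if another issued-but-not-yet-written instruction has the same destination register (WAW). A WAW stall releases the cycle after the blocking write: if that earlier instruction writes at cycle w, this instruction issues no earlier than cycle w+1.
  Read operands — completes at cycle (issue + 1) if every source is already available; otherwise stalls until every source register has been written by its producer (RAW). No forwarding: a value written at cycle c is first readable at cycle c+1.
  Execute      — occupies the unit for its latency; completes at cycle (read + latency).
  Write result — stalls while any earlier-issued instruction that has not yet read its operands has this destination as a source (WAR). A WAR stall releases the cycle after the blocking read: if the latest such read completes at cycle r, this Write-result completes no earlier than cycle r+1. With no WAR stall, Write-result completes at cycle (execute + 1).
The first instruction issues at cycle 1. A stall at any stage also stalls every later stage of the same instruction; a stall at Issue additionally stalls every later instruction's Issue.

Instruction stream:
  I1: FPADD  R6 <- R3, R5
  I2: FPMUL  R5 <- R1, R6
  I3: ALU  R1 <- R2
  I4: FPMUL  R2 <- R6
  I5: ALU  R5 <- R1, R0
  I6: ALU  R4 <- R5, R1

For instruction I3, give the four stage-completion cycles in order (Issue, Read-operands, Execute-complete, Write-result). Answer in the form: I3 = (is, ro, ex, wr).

I3 = (3, 4, 5, 8)

t=1  issue I1 (FPADD)
t=2  I1 read-ops · issue I2 (FPMUL)
t=3  issue I3 (ALU)
t=4  I3 read-ops
t=5  I1 finished on FPADD · I3 finished on ALU
t=6  I1→R6
t=7  I2 read-ops
t=8  I3→R1
t=12  I2 finished on FPMUL
t=13  I2→R5
t=14  issue I4 (FPMUL)
t=15  I4 read-ops · issue I5 (ALU)
t=16  I5 read-ops
t=17  I5 finished on ALU
t=18  I5→R5
t=19  issue I6 (ALU)
t=20  I4 finished on FPMUL · I6 read-ops
t=21  I4→R2 · I6 finished on ALU
t=22  I6→R4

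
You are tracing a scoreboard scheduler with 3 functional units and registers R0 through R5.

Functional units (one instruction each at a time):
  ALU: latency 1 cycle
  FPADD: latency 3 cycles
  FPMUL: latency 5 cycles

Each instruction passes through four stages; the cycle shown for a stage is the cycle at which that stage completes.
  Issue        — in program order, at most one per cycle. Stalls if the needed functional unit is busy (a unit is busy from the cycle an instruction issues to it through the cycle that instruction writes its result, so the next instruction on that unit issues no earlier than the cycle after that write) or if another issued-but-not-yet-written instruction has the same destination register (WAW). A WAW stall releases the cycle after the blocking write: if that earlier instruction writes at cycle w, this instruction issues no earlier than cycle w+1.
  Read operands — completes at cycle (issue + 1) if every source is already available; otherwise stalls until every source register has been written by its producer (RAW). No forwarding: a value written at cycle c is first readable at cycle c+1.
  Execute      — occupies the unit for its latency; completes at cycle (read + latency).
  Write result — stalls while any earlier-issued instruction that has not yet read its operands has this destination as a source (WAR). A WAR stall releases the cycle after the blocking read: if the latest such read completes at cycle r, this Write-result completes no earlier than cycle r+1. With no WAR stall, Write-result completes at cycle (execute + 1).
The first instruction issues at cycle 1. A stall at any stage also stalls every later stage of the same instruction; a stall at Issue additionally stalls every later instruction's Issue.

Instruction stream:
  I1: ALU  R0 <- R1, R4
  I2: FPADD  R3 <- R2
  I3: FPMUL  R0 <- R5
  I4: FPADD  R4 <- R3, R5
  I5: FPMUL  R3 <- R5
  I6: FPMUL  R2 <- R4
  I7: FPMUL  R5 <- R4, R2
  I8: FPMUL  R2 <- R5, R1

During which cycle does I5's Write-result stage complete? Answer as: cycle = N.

cycle 1: issue I1 (ALU)
cycle 2: I1 read-ops · issue I2 (FPADD)
cycle 3: I1 finished on ALU · I2 read-ops
cycle 4: I1→R0
cycle 5: issue I3 (FPMUL)
cycle 6: I2 finished on FPADD · I3 read-ops
cycle 7: I2→R3
cycle 8: issue I4 (FPADD)
cycle 9: I4 read-ops
cycle 11: I3 finished on FPMUL
cycle 12: I3→R0 · I4 finished on FPADD
cycle 13: I4→R4 · issue I5 (FPMUL)
cycle 14: I5 read-ops
cycle 19: I5 finished on FPMUL
cycle 20: I5→R3
cycle 21: issue I6 (FPMUL)
cycle 22: I6 read-ops
cycle 27: I6 finished on FPMUL
cycle 28: I6→R2
cycle 29: issue I7 (FPMUL)
cycle 30: I7 read-ops
cycle 35: I7 finished on FPMUL
cycle 36: I7→R5
cycle 37: issue I8 (FPMUL)
cycle 38: I8 read-ops
cycle 43: I8 finished on FPMUL
cycle 44: I8→R2

cycle = 20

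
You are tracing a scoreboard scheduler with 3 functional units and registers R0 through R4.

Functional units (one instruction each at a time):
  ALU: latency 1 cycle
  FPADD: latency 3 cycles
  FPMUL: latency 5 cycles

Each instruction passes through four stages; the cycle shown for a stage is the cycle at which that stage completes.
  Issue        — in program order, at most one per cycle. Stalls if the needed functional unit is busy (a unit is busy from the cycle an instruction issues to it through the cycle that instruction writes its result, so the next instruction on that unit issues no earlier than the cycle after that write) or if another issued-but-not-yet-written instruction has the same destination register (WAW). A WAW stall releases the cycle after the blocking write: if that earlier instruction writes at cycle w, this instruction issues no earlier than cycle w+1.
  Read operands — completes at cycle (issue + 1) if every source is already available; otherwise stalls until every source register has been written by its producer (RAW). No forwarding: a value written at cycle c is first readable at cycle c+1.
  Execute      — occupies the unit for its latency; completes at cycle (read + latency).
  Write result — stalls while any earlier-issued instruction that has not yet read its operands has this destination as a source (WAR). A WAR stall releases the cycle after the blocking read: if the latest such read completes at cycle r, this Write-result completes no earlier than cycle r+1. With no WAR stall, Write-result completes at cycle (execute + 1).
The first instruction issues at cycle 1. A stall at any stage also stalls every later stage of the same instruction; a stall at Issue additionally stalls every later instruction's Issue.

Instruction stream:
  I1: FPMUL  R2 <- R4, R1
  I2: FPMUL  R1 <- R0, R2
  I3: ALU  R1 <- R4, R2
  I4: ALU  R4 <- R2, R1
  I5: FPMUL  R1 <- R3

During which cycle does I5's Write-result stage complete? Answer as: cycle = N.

cycle = 29

t=1  issue I1 (FPMUL)
t=2  I1 read-ops
t=7  I1 finished on FPMUL
t=8  I1→R2
t=9  issue I2 (FPMUL)
t=10  I2 read-ops
t=15  I2 finished on FPMUL
t=16  I2→R1
t=17  issue I3 (ALU)
t=18  I3 read-ops
t=19  I3 finished on ALU
t=20  I3→R1
t=21  issue I4 (ALU)
t=22  I4 read-ops | issue I5 (FPMUL)
t=23  I4 finished on ALU | I5 read-ops
t=24  I4→R4
t=28  I5 finished on FPMUL
t=29  I5→R1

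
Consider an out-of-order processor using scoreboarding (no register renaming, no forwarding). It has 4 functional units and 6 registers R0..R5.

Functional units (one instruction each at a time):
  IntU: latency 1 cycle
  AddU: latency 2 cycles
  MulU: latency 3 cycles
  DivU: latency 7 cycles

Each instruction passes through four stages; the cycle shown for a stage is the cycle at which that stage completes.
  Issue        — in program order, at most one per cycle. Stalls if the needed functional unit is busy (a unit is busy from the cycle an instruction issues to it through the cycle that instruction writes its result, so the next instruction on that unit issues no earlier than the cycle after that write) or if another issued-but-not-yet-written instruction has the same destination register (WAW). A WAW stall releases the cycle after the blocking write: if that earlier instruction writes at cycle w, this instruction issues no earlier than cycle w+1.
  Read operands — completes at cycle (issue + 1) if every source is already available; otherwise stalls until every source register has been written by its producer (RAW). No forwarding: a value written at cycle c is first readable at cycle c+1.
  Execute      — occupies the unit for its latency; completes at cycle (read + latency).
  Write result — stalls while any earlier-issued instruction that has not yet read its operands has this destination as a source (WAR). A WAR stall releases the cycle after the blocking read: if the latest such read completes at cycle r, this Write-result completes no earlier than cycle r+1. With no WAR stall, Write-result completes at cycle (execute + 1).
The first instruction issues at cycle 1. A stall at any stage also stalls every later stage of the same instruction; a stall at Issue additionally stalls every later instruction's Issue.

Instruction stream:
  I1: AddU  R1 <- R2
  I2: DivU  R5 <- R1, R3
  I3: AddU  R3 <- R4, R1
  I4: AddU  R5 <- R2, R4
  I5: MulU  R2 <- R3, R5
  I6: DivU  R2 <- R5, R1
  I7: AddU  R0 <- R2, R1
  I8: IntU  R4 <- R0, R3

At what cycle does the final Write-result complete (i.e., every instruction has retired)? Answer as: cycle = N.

cycle = 41

[1] I1 dispatched to AddU
[2] I1 operands ready, I2 dispatched to DivU
[4] I1 complete
[5] R1←I1
[6] I2 operands ready, I3 dispatched to AddU
[7] I3 operands ready
[9] I3 complete
[10] R3←I3
[13] I2 complete
[14] R5←I2
[15] I4 dispatched to AddU
[16] I4 operands ready, I5 dispatched to MulU
[18] I4 complete
[19] R5←I4
[20] I5 operands ready
[23] I5 complete
[24] R2←I5
[25] I6 dispatched to DivU
[26] I6 operands ready, I7 dispatched to AddU
[27] I8 dispatched to IntU
[33] I6 complete
[34] R2←I6
[35] I7 operands ready
[37] I7 complete
[38] R0←I7
[39] I8 operands ready
[40] I8 complete
[41] R4←I8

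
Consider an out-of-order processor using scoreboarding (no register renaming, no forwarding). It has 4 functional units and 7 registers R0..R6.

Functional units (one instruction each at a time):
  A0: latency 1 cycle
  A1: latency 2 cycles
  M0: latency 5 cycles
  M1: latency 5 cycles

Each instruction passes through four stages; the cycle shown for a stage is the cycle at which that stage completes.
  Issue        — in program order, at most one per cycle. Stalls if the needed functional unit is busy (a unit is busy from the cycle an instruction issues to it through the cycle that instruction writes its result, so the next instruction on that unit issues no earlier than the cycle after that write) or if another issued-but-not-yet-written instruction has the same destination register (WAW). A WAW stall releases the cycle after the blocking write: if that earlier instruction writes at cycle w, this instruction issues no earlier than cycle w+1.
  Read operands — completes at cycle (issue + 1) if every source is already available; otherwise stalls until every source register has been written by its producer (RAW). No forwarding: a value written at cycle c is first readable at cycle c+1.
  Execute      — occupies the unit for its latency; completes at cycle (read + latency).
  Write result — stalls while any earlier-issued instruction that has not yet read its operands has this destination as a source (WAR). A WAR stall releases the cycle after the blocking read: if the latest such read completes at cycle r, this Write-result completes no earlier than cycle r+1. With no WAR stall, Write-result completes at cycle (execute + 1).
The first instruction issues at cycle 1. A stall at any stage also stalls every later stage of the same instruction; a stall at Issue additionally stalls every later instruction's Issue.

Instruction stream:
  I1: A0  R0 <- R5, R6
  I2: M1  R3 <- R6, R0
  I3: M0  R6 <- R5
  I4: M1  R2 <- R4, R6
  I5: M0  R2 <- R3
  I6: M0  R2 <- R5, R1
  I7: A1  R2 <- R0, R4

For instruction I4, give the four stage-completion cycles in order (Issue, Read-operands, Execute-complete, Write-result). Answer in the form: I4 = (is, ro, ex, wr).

cycle 1: I1 issues→A0
cycle 2: I1 reads; I2 issues→M1
cycle 3: I1 exec-done; I3 issues→M0
cycle 4: I1 writes R0; I3 reads
cycle 5: I2 reads
cycle 9: I3 exec-done
cycle 10: I2 exec-done; I3 writes R6
cycle 11: I2 writes R3
cycle 12: I4 issues→M1
cycle 13: I4 reads
cycle 18: I4 exec-done
cycle 19: I4 writes R2
cycle 20: I5 issues→M0
cycle 21: I5 reads
cycle 26: I5 exec-done
cycle 27: I5 writes R2
cycle 28: I6 issues→M0
cycle 29: I6 reads
cycle 34: I6 exec-done
cycle 35: I6 writes R2
cycle 36: I7 issues→A1
cycle 37: I7 reads
cycle 39: I7 exec-done
cycle 40: I7 writes R2

I4 = (12, 13, 18, 19)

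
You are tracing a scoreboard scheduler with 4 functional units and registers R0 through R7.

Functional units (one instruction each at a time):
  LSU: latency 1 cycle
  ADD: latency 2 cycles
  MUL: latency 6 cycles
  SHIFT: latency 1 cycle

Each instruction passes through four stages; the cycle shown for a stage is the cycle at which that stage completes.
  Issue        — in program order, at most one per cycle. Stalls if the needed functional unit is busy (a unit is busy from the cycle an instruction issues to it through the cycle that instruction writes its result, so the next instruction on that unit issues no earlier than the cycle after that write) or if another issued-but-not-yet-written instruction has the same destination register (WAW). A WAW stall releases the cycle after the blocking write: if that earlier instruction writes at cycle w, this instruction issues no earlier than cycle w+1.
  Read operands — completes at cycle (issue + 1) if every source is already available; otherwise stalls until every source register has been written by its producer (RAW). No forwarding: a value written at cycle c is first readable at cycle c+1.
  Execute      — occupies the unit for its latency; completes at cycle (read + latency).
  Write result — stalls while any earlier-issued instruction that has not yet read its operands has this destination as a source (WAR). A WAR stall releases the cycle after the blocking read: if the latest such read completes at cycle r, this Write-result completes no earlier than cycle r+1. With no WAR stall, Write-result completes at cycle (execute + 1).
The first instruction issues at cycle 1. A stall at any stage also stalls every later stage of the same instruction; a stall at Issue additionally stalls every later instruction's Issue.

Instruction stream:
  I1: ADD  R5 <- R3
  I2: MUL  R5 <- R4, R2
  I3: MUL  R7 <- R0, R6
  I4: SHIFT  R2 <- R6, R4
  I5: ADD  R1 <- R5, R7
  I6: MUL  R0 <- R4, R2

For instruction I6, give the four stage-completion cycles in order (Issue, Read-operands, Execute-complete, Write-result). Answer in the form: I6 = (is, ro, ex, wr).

I6 = (24, 25, 31, 32)

I1: IS=1 RO=2 EX=4 WR=5
I2: IS=6 RO=7 EX=13 WR=14  [WAW R5: wait I1 write@5]
I3: IS=15 RO=16 EX=22 WR=23  [struct: MUL busy until I2 writes@14]
I4: IS=16 RO=17 EX=18 WR=19
I5: IS=17 RO=24 EX=26 WR=27  [RAW R7: wait I3 write@23]
I6: IS=24 RO=25 EX=31 WR=32  [struct: MUL busy until I3 writes@23]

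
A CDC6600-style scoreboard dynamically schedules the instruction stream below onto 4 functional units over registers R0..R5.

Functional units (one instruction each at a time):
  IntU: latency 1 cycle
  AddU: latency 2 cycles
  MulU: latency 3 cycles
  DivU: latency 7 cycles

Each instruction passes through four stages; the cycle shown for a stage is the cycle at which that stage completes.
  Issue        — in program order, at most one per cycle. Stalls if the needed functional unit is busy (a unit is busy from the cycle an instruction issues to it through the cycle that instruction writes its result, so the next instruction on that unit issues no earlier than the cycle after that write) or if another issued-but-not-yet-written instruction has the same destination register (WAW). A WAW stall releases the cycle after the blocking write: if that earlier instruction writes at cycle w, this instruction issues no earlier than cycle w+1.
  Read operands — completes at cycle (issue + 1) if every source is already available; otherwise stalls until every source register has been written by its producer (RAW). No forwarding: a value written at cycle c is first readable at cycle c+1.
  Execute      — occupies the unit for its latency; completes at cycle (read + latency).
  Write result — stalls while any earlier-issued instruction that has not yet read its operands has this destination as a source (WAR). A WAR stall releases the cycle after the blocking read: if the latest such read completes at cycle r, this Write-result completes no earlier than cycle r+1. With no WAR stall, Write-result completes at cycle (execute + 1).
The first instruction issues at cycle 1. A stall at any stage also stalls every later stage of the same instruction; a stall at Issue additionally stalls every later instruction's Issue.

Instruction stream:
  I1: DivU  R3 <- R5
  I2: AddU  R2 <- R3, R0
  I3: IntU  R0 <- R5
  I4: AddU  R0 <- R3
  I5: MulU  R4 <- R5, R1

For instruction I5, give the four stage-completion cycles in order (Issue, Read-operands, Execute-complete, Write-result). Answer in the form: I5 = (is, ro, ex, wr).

I5 = (16, 17, 20, 21)

c1: I1→DivU
c2: I1 RO · I2→AddU
c3: I3→IntU
c4: I3 RO
c5: I3 EX
c9: I1 EX
c10: I1 WR R3
c11: I2 RO
c12: I3 WR R0
c13: I2 EX
c14: I2 WR R2
c15: I4→AddU
c16: I4 RO · I5→MulU
c17: I5 RO
c18: I4 EX
c19: I4 WR R0
c20: I5 EX
c21: I5 WR R4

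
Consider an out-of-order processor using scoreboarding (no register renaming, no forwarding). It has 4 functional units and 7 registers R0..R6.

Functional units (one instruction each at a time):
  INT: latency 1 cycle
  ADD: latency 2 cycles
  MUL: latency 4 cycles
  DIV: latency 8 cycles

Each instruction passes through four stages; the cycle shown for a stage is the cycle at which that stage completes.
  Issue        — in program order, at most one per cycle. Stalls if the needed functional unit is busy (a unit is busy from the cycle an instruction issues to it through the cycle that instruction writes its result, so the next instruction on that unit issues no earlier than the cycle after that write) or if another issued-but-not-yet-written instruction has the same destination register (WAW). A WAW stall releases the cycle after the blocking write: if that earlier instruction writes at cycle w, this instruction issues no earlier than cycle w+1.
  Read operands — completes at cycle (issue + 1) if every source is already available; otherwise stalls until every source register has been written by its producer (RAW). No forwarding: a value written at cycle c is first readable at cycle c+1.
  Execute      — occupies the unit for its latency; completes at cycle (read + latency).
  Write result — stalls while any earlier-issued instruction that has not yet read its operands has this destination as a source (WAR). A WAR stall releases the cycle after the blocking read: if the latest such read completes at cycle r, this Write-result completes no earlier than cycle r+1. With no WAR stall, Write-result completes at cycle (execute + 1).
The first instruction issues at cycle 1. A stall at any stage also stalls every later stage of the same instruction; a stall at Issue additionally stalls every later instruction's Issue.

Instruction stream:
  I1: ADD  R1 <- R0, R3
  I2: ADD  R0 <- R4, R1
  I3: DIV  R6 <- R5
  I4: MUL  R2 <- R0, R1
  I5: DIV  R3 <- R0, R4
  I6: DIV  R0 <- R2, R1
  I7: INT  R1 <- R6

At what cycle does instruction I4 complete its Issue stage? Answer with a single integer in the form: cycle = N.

cycle = 8

cycle 1: I1 dispatched to ADD
cycle 2: I1 operands ready
cycle 4: I1 complete
cycle 5: R1←I1
cycle 6: I2 dispatched to ADD
cycle 7: I2 operands ready | I3 dispatched to DIV
cycle 8: I3 operands ready | I4 dispatched to MUL
cycle 9: I2 complete
cycle 10: R0←I2
cycle 11: I4 operands ready
cycle 15: I4 complete
cycle 16: I3 complete | R2←I4
cycle 17: R6←I3
cycle 18: I5 dispatched to DIV
cycle 19: I5 operands ready
cycle 27: I5 complete
cycle 28: R3←I5
cycle 29: I6 dispatched to DIV
cycle 30: I6 operands ready | I7 dispatched to INT
cycle 31: I7 operands ready
cycle 32: I7 complete
cycle 33: R1←I7
cycle 38: I6 complete
cycle 39: R0←I6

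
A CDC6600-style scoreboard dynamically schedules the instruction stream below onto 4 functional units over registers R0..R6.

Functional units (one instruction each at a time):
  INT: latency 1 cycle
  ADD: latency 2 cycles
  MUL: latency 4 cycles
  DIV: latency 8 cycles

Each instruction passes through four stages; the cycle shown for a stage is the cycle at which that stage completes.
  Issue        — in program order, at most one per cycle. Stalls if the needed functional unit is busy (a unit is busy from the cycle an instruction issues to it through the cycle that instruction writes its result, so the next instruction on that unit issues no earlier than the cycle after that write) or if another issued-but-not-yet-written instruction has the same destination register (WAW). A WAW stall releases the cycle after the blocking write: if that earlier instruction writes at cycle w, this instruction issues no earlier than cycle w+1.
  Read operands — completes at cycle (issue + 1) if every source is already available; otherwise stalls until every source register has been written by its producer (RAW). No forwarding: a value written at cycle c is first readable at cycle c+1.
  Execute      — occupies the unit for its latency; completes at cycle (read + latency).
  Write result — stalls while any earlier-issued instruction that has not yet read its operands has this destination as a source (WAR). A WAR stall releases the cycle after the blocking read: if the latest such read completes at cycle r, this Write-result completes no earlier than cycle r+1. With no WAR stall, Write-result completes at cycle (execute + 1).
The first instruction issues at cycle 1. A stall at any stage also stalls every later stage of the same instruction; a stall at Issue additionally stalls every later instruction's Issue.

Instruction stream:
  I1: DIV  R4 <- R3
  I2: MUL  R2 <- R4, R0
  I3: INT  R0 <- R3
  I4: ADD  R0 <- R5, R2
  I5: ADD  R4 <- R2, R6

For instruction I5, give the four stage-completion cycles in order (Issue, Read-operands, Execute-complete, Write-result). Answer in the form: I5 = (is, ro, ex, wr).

cycle 1: issue I1 (DIV)
cycle 2: I1 read-ops | issue I2 (MUL)
cycle 3: issue I3 (INT)
cycle 4: I3 read-ops
cycle 5: I3 finished on INT
cycle 10: I1 finished on DIV
cycle 11: I1→R4
cycle 12: I2 read-ops
cycle 13: I3→R0
cycle 14: issue I4 (ADD)
cycle 16: I2 finished on MUL
cycle 17: I2→R2
cycle 18: I4 read-ops
cycle 20: I4 finished on ADD
cycle 21: I4→R0
cycle 22: issue I5 (ADD)
cycle 23: I5 read-ops
cycle 25: I5 finished on ADD
cycle 26: I5→R4

I5 = (22, 23, 25, 26)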